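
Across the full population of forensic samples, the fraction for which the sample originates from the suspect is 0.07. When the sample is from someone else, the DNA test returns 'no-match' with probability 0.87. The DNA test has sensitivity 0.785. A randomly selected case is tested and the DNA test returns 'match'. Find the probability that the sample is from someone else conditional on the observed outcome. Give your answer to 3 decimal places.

P(¬H | E) ≈ 0.688

Let H be the event that the sample originates from the suspect. P(H) = 0.07, so P(¬H) = 0.93. With E the 'match' result, P(E|H) = 0.785 and P(E|¬H) = 0.13.
P(E) = 0.785·0.07 + 0.13·0.93 = 0.054950 + 0.12090 = 0.17585.
By Bayes' theorem, P(H|E) = 0.054950 / 0.17585 = 0.312. Hence P(¬H|E) = 1 − 0.312 = 0.688.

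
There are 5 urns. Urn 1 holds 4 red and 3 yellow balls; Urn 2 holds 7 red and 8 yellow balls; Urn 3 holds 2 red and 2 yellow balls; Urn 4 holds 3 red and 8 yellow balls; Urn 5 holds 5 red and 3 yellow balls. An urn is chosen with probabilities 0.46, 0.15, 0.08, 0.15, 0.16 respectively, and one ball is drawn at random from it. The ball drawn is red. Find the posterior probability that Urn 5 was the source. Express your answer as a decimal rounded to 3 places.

Posterior probability ≈ 0.195

P(red|Urn 1) = 0.5714; P(red|Urn 2) = 0.4667; P(red|Urn 3) = 0.5; P(red|Urn 4) = 0.2727; P(red|Urn 5) = 0.625.
Prior × likelihood for each source: 0.46·0.5714=0.2629, 0.15·0.4667=0.07000, 0.08·0.5=0.04000, 0.15·0.2727=0.04091, 0.16·0.625=0.1000. Summing gives P(red) = 0.51377.
P(Urn 5 | red) = 0.1000 / 0.51377 = 0.195.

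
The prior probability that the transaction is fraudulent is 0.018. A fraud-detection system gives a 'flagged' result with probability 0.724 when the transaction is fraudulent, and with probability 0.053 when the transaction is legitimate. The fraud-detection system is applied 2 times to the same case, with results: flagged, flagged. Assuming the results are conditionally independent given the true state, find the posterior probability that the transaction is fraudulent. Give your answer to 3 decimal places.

Posterior P(H) ≈ 0.774

With H the event that the transaction is fraudulent, the joint likelihood of the observed sequence is P(data|H) = 0.724·0.724 = 0.52418 and P(data|¬H) = 0.053·0.053 = 0.0028090.
Bayes: P(H|data) = 0.018·0.52418 / (0.018·0.52418 + 0.982·0.0028090) = 0.0094352/0.012194 = 0.7738.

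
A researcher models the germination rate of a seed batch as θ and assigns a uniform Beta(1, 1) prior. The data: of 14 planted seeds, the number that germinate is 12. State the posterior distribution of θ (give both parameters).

The binomial likelihood is conjugate to the Beta prior: with 12 successes and 2 failures, the posterior is Beta(1+12, 1+2) = Beta(13, 3).

Posterior: Beta(13, 3)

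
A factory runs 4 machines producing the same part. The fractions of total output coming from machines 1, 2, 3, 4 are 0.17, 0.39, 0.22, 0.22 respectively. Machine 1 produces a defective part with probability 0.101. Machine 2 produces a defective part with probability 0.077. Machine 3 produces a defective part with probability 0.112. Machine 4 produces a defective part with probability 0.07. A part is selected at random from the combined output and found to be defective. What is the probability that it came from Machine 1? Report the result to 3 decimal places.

P(defective|M1) = 0.101; P(defective|M2) = 0.077; P(defective|M3) = 0.112; P(defective|M4) = 0.07.
Prior × likelihood for each source: 0.17·0.101=0.01717, 0.39·0.077=0.03003, 0.22·0.112=0.02464, 0.22·0.07=0.01540. Summing gives P(defective) = 0.087240.
P(Machine 1 | defective) = 0.01717 / 0.087240 = 0.197.

Posterior probability ≈ 0.197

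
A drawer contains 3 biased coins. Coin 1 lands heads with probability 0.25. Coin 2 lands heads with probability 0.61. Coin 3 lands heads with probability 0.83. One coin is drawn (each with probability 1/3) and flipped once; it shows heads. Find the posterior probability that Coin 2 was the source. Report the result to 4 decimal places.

Tabulate prior·likelihood by source: [1] prior 0.333333, lik 0.25, product 0.08333; [2] prior 0.333333, lik 0.61, product 0.2033; [3] prior 0.333333, lik 0.83, product 0.2767.
Normalizing constant = 0.56333; the posterior for Coin 2 is its product over the sum, 0.2033/0.56333 = 0.3609.

Posterior probability ≈ 0.3609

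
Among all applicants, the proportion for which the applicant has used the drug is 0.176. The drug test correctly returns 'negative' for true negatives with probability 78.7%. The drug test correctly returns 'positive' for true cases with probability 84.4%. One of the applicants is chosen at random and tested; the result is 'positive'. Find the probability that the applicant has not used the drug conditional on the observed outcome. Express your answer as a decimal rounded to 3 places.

Write H for 'the applicant has used the drug'. Prior odds H:¬H = 0.176/0.824 = 0.21359. For the 'positive' outcome, the likelihood ratio is 0.844/0.213 = 3.9624.
Posterior odds = 0.21359 × 3.9624 = 0.84635, so P(H|E) = 0.84635/(1+0.84635) = 0.458. Then P(¬H|E) = 1 − 0.458 = 0.542.

P(¬H | E) ≈ 0.542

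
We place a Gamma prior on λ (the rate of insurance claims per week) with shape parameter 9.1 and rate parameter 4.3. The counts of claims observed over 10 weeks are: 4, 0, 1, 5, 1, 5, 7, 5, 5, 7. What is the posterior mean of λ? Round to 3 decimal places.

Posterior mean ≈ 3.434

Total count ∑xᵢ = 40 over n = 10 weeks.
Gamma is conjugate to the Poisson likelihood: posterior is Gamma(shape = 9.1+40 = 49.1, rate = 4.3+10 = 14.3).
E[λ | data] = 49.1/14.3 = 3.434.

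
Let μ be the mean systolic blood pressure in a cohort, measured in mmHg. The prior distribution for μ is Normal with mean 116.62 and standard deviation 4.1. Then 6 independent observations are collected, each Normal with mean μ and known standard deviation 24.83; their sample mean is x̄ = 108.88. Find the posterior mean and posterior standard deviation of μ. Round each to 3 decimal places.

Prior precision 1/τ₀² = 1/4.1² = 0.0594884; data precision n/σ² = 6/24.83² = 0.00973190.
Posterior precision = 0.0594884 + 0.00973190 = 0.0692203, giving posterior SD = 1/√0.0692203 = 3.801.
Posterior mean = (0.0594884·116.62 + 0.00973190·108.88) / 0.0692203 = 115.532.

Posterior mean ≈ 115.532; posterior SD ≈ 3.801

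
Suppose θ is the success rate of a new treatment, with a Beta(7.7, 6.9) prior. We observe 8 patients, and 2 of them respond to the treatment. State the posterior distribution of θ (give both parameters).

The binomial likelihood is conjugate to the Beta prior: with 2 successes and 6 failures, the posterior is Beta(7.7+2, 6.9+6) = Beta(9.7, 12.9).

Posterior: Beta(9.7, 12.9)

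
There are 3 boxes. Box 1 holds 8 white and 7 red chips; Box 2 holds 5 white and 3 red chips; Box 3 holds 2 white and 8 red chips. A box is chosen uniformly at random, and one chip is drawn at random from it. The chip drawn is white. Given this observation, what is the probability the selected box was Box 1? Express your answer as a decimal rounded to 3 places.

Posterior probability ≈ 0.393

Tabulate prior·likelihood by source: [1] prior 0.333333, lik 0.5333, product 0.1778; [2] prior 0.333333, lik 0.625, product 0.2083; [3] prior 0.333333, lik 0.2, product 0.06667.
Normalizing constant = 0.45278; the posterior for Box 1 is its product over the sum, 0.1778/0.45278 = 0.393.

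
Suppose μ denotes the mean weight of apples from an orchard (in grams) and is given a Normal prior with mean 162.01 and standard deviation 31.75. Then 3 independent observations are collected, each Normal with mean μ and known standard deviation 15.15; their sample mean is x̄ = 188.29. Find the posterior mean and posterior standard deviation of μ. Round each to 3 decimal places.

Prior precision 1/τ₀² = 1/31.75² = 0.00099200; data precision n/σ² = 3/15.15² = 0.0130706.
Posterior precision = 0.00099200 + 0.0130706 = 0.0140626, giving posterior SD = 1/√0.0140626 = 8.433.
Posterior mean = (0.00099200·162.01 + 0.0130706·188.29) / 0.0140626 = 186.436.

Posterior mean ≈ 186.436; posterior SD ≈ 8.433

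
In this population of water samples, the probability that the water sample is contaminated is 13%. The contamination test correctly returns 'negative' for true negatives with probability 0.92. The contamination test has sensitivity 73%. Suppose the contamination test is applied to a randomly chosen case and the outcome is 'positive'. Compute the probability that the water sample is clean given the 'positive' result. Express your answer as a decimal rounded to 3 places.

P(¬H | E) ≈ 0.423

Write H for 'the water sample is contaminated'. Prior odds H:¬H = 0.13/0.87 = 0.14943. For the 'positive' outcome, the likelihood ratio is 0.73/0.08 = 9.1250.
Posterior odds = 0.14943 × 9.1250 = 1.3635, so P(H|E) = 1.3635/(1+1.3635) = 0.577. Then P(¬H|E) = 1 − 0.577 = 0.423.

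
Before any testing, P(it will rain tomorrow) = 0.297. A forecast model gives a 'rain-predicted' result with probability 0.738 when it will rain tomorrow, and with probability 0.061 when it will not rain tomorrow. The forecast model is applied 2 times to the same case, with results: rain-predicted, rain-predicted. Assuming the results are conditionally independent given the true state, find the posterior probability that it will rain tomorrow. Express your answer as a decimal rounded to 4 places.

Posterior P(H) ≈ 0.9841

Let H be the event that it will rain tomorrow; start with P(H) = 0.297. P('rain-predicted'|H) = 0.738, P('rain-predicted'|¬H) = 0.061.
Update on result 1 ('rain-predicted'): P(H) ← 0.738·0.2970 / (0.738·0.2970 + 0.061·0.7030) = 0.21919/0.26207 = 0.8364.
Update on result 2 ('rain-predicted'): P(H) ← 0.738·0.8364 / (0.738·0.8364 + 0.061·0.1636) = 0.61724/0.62722 = 0.9841.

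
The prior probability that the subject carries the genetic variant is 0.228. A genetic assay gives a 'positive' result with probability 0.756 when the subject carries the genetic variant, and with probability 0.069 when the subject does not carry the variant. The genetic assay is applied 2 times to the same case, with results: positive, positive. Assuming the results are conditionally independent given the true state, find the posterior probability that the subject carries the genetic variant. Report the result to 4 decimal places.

Posterior P(H) ≈ 0.9726

With H the event that the subject carries the genetic variant, the joint likelihood of the observed sequence is P(data|H) = 0.756·0.756 = 0.57154 and P(data|¬H) = 0.069·0.069 = 0.0047610.
Bayes: P(H|data) = 0.228·0.57154 / (0.228·0.57154 + 0.772·0.0047610) = 0.13031/0.13399 = 0.9726.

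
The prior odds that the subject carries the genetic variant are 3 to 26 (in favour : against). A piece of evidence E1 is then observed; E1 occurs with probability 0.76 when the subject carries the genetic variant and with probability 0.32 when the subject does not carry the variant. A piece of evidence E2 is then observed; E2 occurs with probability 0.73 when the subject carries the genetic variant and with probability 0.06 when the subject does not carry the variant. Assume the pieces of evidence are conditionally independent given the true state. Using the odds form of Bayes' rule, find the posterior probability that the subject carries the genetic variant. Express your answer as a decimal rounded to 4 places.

Posterior probability ≈ 0.7693

Prior odds = 3/26 = 0.11538.
Likelihood ratio for E1 = 0.76/0.32 = 2.3750.
Likelihood ratio for E2 = 0.73/0.06 = 12.167.
Posterior odds = prior odds × LR₁ × LR₂ = 3.3341.
Posterior probability = odds/(1+odds) = 3.3341/4.3341 = 0.7693.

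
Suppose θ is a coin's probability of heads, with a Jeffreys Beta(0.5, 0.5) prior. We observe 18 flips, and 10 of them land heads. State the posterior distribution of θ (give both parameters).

Posterior: Beta(10.5, 8.5)

The binomial likelihood is conjugate to the Beta prior: with 10 successes and 8 failures, the posterior is Beta(0.5+10, 0.5+8) = Beta(10.5, 8.5).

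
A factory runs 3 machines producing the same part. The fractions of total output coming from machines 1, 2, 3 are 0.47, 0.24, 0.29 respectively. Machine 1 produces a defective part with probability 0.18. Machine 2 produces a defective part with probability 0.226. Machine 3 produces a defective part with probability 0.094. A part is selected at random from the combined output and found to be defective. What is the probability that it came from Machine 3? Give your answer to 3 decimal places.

P(defective|M1) = 0.18; P(defective|M2) = 0.226; P(defective|M3) = 0.094.
Prior × likelihood for each source: 0.47·0.18=0.08460, 0.24·0.226=0.05424, 0.29·0.094=0.02726. Summing gives P(defective) = 0.16610.
P(Machine 3 | defective) = 0.02726 / 0.16610 = 0.164.

Posterior probability ≈ 0.164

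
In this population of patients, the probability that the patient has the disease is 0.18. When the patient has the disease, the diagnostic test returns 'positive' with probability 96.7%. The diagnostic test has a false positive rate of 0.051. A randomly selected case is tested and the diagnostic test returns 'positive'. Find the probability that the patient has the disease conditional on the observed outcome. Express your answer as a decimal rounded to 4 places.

Write H for 'the patient has the disease'. Prior odds H:¬H = 0.18/0.82 = 0.21951. For the 'positive' outcome, the likelihood ratio is 0.967/0.051 = 18.961.
Posterior odds = 0.21951 × 18.961 = 4.1621, so P(H|E) = 4.1621/(1+4.1621) = 0.8063.

P(H | E) ≈ 0.8063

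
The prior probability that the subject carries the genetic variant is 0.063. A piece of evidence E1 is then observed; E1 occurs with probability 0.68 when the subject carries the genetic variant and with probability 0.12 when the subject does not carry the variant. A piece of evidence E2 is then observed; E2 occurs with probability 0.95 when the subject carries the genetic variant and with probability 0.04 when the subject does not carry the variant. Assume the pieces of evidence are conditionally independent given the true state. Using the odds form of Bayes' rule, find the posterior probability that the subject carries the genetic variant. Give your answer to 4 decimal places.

Prior odds = 0.063/(1−0.063) = 0.067236.
Likelihood ratio for E1 = 0.68/0.12 = 5.6667.
Likelihood ratio for E2 = 0.95/0.04 = 23.750.
Posterior odds = prior odds × LR₁ × LR₂ = 9.0488.
Posterior probability = odds/(1+odds) = 9.0488/10.049 = 0.9005.

Posterior probability ≈ 0.9005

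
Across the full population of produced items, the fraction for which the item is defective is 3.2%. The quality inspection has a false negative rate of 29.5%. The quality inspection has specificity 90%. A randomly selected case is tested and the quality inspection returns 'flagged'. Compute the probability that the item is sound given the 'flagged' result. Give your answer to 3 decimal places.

Write H for 'the item is defective'. Prior odds H:¬H = 0.032/0.968 = 0.033058. For the 'flagged' outcome, the likelihood ratio is 0.705/0.1 = 7.0500.
Posterior odds = 0.033058 × 7.0500 = 0.23306, so P(H|E) = 0.23306/(1+0.23306) = 0.189. Then P(¬H|E) = 1 − 0.189 = 0.811.

P(¬H | E) ≈ 0.811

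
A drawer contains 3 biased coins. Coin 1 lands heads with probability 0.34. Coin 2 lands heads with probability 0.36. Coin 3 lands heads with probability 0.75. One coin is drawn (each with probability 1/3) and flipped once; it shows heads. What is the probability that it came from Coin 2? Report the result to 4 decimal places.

P(heads|C1) = 0.34; P(heads|C2) = 0.36; P(heads|C3) = 0.75.
Prior × likelihood for each source: 0.333333·0.34=0.1133, 0.333333·0.36=0.1200, 0.333333·0.75=0.2500. Summing gives P(heads) = 0.48333.
P(Coin 2 | heads) = 0.1200 / 0.48333 = 0.2483.

Posterior probability ≈ 0.2483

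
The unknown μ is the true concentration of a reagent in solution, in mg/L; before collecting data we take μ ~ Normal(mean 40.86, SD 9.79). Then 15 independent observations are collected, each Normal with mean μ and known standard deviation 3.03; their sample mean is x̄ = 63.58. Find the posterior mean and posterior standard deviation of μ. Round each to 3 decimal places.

Posterior mean ≈ 63.436; posterior SD ≈ 0.780

With known σ, the Normal prior is conjugate. Weight on the data is w = (n/σ²)/(n/σ² + 1/τ₀²) = 1.63383/(1.63383+0.0104336) = 0.99365.
Posterior mean = w·x̄ + (1−w)·μ₀ = 0.99365·63.58 + 0.0063455·40.86 = 63.436. Posterior variance = 1/(1.63383+0.0104336) = 0.608176, so SD = 0.780.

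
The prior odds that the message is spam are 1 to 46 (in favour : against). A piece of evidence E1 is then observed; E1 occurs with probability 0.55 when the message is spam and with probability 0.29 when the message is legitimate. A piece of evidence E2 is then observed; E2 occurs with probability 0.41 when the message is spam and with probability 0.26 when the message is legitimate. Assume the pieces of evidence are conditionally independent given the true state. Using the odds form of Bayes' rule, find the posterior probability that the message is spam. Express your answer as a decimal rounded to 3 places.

Prior odds = 1/46 = 0.021739. In log-odds, ln(0.021739) = -3.8286.
Add log likelihood ratios: ln(1.8966) + ln(1.5769) = 1.0955.
Posterior log-odds = -2.7331, so posterior odds = exp(-2.7331) = 0.065016. Converting, P(H|E) = 0.065016/1.0650 = 0.061.

Posterior probability ≈ 0.061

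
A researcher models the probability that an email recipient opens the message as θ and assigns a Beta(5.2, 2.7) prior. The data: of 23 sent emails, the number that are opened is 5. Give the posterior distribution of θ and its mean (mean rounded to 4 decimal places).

The binomial likelihood is conjugate to the Beta prior: with 5 successes and 18 failures, the posterior is Beta(5.2+5, 2.7+18) = Beta(10.2, 20.7).
E[θ | data] = 10.2/(10.2+20.7) = 0.3301.

Posterior: Beta(10.2, 20.7); mean ≈ 0.3301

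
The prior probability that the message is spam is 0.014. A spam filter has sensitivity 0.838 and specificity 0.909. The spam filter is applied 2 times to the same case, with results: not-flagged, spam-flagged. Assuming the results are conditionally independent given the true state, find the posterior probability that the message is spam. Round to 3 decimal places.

With H the event that the message is spam, the joint likelihood of the observed sequence is P(data|H) = 0.162·0.838 = 0.13576 and P(data|¬H) = 0.909·0.091 = 0.082719.
Bayes: P(H|data) = 0.014·0.13576 / (0.014·0.13576 + 0.986·0.082719) = 0.0019006/0.083462 = 0.0228.

Posterior P(H) ≈ 0.023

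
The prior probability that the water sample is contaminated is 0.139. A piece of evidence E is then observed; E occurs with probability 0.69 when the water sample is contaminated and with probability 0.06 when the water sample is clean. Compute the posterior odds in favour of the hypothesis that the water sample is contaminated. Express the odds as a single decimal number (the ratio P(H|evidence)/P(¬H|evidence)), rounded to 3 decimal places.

Posterior odds ≈ 1.857

Prior odds = 0.139/(1−0.139) = 0.16144. In log-odds, ln(0.16144) = -1.8236.
Add log likelihood ratio: ln(11.500) = 2.4423.
Posterior log-odds = 0.61873, so posterior odds = exp(0.61873) = 1.8566.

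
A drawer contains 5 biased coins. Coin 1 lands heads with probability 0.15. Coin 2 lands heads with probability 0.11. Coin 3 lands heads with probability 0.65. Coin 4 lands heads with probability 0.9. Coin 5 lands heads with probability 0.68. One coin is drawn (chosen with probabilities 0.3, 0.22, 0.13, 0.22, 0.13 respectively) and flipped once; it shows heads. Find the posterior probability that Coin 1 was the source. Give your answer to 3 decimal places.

P(heads|C1) = 0.15; P(heads|C2) = 0.11; P(heads|C3) = 0.65; P(heads|C4) = 0.9; P(heads|C5) = 0.68.
Prior × likelihood for each source: 0.3·0.15=0.04500, 0.22·0.11=0.02420, 0.13·0.65=0.08450, 0.22·0.9=0.1980, 0.13·0.68=0.08840. Summing gives P(heads) = 0.44010.
P(Coin 1 | heads) = 0.04500 / 0.44010 = 0.102.

Posterior probability ≈ 0.102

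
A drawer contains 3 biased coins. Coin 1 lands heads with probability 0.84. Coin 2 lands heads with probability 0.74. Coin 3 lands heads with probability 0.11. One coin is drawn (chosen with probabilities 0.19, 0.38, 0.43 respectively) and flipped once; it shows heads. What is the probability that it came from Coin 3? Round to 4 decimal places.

Tabulate prior·likelihood by source: [1] prior 0.19, lik 0.84, product 0.1596; [2] prior 0.38, lik 0.74, product 0.2812; [3] prior 0.43, lik 0.11, product 0.04730.
Normalizing constant = 0.48810; the posterior for Coin 3 is its product over the sum, 0.04730/0.48810 = 0.0969.

Posterior probability ≈ 0.0969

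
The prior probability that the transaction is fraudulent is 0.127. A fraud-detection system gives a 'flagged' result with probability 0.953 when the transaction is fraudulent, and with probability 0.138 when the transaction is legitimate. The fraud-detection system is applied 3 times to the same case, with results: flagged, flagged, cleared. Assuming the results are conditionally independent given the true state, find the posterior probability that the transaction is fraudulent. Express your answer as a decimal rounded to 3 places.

Posterior P(H) ≈ 0.274

With H the event that the transaction is fraudulent, the joint likelihood of the observed sequence is P(data|H) = 0.953·0.953·0.047 = 0.042686 and P(data|¬H) = 0.138·0.138·0.862 = 0.016416.
Bayes: P(H|data) = 0.127·0.042686 / (0.127·0.042686 + 0.873·0.016416) = 0.0054211/0.019752 = 0.2745.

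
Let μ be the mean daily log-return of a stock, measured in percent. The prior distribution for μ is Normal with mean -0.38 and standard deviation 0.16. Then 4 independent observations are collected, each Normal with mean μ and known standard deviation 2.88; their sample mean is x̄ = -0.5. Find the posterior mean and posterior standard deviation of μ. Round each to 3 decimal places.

Posterior mean ≈ -0.381; posterior SD ≈ 0.159

Prior precision 1/τ₀² = 1/0.16² = 39.0625; data precision n/σ² = 4/2.88² = 0.482253.
Posterior precision = 39.0625 + 0.482253 = 39.5448, giving posterior SD = 1/√39.5448 = 0.159.
Posterior mean = (39.0625·-0.38 + 0.482253·-0.5) / 39.5448 = -0.381.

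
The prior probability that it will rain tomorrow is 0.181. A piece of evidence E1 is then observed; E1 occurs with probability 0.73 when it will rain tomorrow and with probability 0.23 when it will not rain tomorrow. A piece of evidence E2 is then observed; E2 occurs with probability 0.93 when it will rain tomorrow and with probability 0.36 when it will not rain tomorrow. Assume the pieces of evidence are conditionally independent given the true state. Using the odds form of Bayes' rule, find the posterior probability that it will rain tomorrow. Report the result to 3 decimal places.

Posterior probability ≈ 0.644

Prior odds = 0.181/(1−0.181) = 0.22100.
Likelihood ratio for E1 = 0.73/0.23 = 3.1739.
Likelihood ratio for E2 = 0.93/0.36 = 2.5833.
Posterior odds = prior odds × LR₁ × LR₂ = 1.8120.
Posterior probability = odds/(1+odds) = 1.8120/2.8120 = 0.644.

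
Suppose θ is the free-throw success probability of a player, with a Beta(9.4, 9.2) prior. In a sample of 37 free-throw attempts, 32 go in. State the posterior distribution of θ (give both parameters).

Posterior: Beta(41.4, 14.2)

Observing 32 successes and 5 failures updates Beta(9.4, 9.2) by adding the success and failure counts to the two shape parameters: α = 9.4+32 = 41.4, β = 9.2+5 = 14.2.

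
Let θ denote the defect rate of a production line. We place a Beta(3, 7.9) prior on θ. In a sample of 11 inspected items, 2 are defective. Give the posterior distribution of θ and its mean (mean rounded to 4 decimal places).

Posterior: Beta(5, 16.9); mean ≈ 0.2283

Observing 2 successes and 9 failures updates Beta(3, 7.9) by adding the success and failure counts to the two shape parameters: α = 3+2 = 5, β = 7.9+9 = 16.9.
Posterior mean = α/(α+β) = 5/21.9 = 0.2283.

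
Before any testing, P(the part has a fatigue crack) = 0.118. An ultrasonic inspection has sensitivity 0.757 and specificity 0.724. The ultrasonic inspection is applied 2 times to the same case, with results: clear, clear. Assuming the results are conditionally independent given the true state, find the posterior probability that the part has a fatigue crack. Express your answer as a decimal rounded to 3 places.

Posterior P(H) ≈ 0.015

Let H be the event that the part has a fatigue crack; start with P(H) = 0.118. P('indication'|H) = 0.757, P('indication'|¬H) = 0.276.
Update on result 1 ('clear'): P(H) ← 0.243·0.1180 / (0.243·0.1180 + 0.724·0.8820) = 0.028674/0.66724 = 0.0430.
Update on result 2 ('clear'): P(H) ← 0.243·0.0430 / (0.243·0.0430 + 0.724·0.9570) = 0.010443/0.70333 = 0.0148.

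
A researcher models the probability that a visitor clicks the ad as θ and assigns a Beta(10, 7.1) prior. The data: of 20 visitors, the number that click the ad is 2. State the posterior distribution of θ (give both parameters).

The binomial likelihood is conjugate to the Beta prior: with 2 successes and 18 failures, the posterior is Beta(10+2, 7.1+18) = Beta(12, 25.1).

Posterior: Beta(12, 25.1)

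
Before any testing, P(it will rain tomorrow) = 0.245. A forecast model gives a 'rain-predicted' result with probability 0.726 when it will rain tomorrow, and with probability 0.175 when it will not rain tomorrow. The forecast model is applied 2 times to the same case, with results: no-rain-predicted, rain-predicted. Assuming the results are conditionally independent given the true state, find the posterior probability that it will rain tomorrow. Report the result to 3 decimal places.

Posterior P(H) ≈ 0.309

Let H be the event that it will rain tomorrow; start with P(H) = 0.245. P('rain-predicted'|H) = 0.726, P('rain-predicted'|¬H) = 0.175.
Update on result 1 ('no-rain-predicted'): P(H) ← 0.274·0.2450 / (0.274·0.2450 + 0.825·0.7550) = 0.067130/0.69000 = 0.0973.
Update on result 2 ('rain-predicted'): P(H) ← 0.726·0.0973 / (0.726·0.0973 + 0.175·0.9027) = 0.070632/0.22861 = 0.3090.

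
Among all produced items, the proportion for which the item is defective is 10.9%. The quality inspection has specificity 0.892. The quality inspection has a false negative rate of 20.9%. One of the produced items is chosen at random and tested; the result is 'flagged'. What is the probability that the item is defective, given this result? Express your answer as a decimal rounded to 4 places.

P(H | E) ≈ 0.4726

Let H be the event that the item is defective. P(H) = 0.109, so P(¬H) = 0.891. With E the 'flagged' result, P(E|H) = 0.791 and P(E|¬H) = 0.108.
P(E) = 0.791·0.109 + 0.108·0.891 = 0.086219 + 0.096228 = 0.18245.
By Bayes' theorem, P(H|E) = 0.086219 / 0.18245 = 0.4726.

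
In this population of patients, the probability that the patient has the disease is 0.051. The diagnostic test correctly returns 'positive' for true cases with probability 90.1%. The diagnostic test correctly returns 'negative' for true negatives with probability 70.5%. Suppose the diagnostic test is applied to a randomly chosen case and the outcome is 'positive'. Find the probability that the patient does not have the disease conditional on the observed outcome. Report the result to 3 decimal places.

Let H be the event that the patient has the disease. P(H) = 0.051, so P(¬H) = 0.949. With E the 'positive' result, P(E|H) = 0.901 and P(E|¬H) = 0.295.
P(E) = 0.901·0.051 + 0.295·0.949 = 0.045951 + 0.27995 = 0.32591.
By Bayes' theorem, P(H|E) = 0.045951 / 0.32591 = 0.141. Hence P(¬H|E) = 1 − 0.141 = 0.859.

P(¬H | E) ≈ 0.859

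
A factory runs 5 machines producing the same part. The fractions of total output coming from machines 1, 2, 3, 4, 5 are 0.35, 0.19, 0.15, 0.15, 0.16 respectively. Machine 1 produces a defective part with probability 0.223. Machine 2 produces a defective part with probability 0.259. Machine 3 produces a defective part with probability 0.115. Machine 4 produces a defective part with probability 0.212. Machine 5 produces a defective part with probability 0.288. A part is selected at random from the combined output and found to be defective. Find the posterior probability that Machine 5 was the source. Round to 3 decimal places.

P(defective|M1) = 0.223; P(defective|M2) = 0.259; P(defective|M3) = 0.115; P(defective|M4) = 0.212; P(defective|M5) = 0.288.
Prior × likelihood for each source: 0.35·0.223=0.07805, 0.19·0.259=0.04921, 0.15·0.115=0.01725, 0.15·0.212=0.03180, 0.16·0.288=0.04608. Summing gives P(defective) = 0.22239.
P(Machine 5 | defective) = 0.04608 / 0.22239 = 0.207.

Posterior probability ≈ 0.207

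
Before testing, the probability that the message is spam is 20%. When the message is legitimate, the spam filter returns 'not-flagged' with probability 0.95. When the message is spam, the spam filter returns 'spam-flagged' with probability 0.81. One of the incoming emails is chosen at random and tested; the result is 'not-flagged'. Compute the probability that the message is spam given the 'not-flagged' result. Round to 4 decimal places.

Let H be the event that the message is spam. P(H) = 0.2, so P(¬H) = 0.8. With E the 'not-flagged' result, P(E|H) = 0.19 and P(E|¬H) = 0.95.
P(E) = 0.19·0.2 + 0.95·0.8 = 0.038000 + 0.76000 = 0.79800.
By Bayes' theorem, P(H|E) = 0.038000 / 0.79800 = 0.0476.

P(H | E) ≈ 0.0476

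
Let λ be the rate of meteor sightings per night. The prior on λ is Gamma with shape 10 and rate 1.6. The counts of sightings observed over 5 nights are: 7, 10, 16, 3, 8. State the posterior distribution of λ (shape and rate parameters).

Posterior: Gamma(shape=54, rate=6.6)

The Poisson likelihood adds the total count to the shape and the number of exposure periods to the rate. Here ∑xᵢ = 44 and n = 5, so shape 10→54 and rate 1.6→6.6.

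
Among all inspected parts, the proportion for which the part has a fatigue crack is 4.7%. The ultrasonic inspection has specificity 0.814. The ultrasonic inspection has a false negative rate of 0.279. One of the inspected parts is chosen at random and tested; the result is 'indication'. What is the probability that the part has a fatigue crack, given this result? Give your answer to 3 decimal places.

Write H for 'the part has a fatigue crack'. Prior odds H:¬H = 0.047/0.953 = 0.049318. For the 'indication' outcome, the likelihood ratio is 0.721/0.186 = 3.8763.
Posterior odds = 0.049318 × 3.8763 = 0.19117, so P(H|E) = 0.19117/(1+0.19117) = 0.160.

P(H | E) ≈ 0.160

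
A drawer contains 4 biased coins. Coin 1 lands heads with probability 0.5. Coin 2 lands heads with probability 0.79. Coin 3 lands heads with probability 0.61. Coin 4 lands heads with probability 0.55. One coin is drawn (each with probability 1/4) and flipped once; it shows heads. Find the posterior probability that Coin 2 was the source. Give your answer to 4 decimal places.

Tabulate prior·likelihood by source: [1] prior 0.25, lik 0.5, product 0.1250; [2] prior 0.25, lik 0.79, product 0.1975; [3] prior 0.25, lik 0.61, product 0.1525; [4] prior 0.25, lik 0.55, product 0.1375.
Normalizing constant = 0.61250; the posterior for Coin 2 is its product over the sum, 0.1975/0.61250 = 0.3224.

Posterior probability ≈ 0.3224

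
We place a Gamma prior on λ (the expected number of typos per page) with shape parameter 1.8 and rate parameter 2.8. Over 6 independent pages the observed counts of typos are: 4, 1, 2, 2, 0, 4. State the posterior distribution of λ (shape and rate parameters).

Posterior: Gamma(shape=14.8, rate=8.8)

The Poisson likelihood adds the total count to the shape and the number of exposure periods to the rate. Here ∑xᵢ = 13 and n = 6, so shape 1.8→14.8 and rate 2.8→8.8.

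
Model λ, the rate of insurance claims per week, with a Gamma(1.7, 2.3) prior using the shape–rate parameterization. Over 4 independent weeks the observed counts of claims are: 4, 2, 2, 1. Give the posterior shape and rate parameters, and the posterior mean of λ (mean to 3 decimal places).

Total count ∑xᵢ = 9 over n = 4 weeks.
Gamma is conjugate to the Poisson likelihood: posterior is Gamma(shape = 1.7+9 = 10.7, rate = 2.3+4 = 6.3).
Posterior mean = shape/rate = 10.7/6.3 = 1.698.

Posterior: Gamma(shape=10.7, rate=6.3); mean ≈ 1.698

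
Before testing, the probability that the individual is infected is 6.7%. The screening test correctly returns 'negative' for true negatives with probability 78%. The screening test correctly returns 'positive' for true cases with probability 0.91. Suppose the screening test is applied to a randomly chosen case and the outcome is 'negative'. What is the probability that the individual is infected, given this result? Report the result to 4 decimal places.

Let H be the event that the individual is infected. P(H) = 0.067, so P(¬H) = 0.933. With E the 'negative' result, P(E|H) = 0.09 and P(E|¬H) = 0.78.
P(E) = 0.09·0.067 + 0.78·0.933 = 0.0060300 + 0.72774 = 0.73377.
By Bayes' theorem, P(H|E) = 0.0060300 / 0.73377 = 0.0082.

P(H | E) ≈ 0.0082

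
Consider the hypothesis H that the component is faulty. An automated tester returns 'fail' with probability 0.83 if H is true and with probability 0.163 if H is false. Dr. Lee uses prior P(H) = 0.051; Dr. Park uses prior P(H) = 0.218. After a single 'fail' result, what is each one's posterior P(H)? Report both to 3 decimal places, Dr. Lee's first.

Dr. Lee: 0.215; Dr. Park: 0.587

P('+'|H) = 0.83, P('+'|¬H) = 0.163.
Dr. Lee: numerator 0.83·0.051 = 0.042330; evidence = 0.042330+0.163·0.949 = 0.19702; posterior = 0.215.
Dr. Park: numerator 0.83·0.218 = 0.18094; evidence = 0.18094+0.163·0.782 = 0.30841; posterior = 0.587.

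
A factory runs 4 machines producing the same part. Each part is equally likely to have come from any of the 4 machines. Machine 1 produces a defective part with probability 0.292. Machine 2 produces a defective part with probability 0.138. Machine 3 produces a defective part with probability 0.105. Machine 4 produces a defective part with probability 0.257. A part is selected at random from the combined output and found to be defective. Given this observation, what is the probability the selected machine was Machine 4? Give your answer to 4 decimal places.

Tabulate prior·likelihood by source: [1] prior 0.25, lik 0.292, product 0.07300; [2] prior 0.25, lik 0.138, product 0.03450; [3] prior 0.25, lik 0.105, product 0.02625; [4] prior 0.25, lik 0.257, product 0.06425.
Normalizing constant = 0.19800; the posterior for Machine 4 is its product over the sum, 0.06425/0.19800 = 0.3245.

Posterior probability ≈ 0.3245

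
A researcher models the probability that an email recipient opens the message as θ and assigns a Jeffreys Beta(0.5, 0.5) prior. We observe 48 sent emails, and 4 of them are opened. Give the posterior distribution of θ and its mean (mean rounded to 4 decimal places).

Observing 4 successes and 44 failures updates Beta(0.5, 0.5) by adding the success and failure counts to the two shape parameters: α = 0.5+4 = 4.5, β = 0.5+44 = 44.5.
Posterior mean = α/(α+β) = 4.5/49 = 0.0918.

Posterior: Beta(4.5, 44.5); mean ≈ 0.0918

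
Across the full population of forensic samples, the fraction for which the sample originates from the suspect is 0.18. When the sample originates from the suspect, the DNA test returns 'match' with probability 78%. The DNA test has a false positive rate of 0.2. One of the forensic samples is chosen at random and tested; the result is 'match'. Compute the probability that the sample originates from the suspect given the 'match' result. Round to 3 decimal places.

P(H | E) ≈ 0.461

Let H be the event that the sample originates from the suspect. P(H) = 0.18, so P(¬H) = 0.82. With E the 'match' result, P(E|H) = 0.78 and P(E|¬H) = 0.2.
P(E) = 0.78·0.18 + 0.2·0.82 = 0.14040 + 0.16400 = 0.30440.
By Bayes' theorem, P(H|E) = 0.14040 / 0.30440 = 0.461.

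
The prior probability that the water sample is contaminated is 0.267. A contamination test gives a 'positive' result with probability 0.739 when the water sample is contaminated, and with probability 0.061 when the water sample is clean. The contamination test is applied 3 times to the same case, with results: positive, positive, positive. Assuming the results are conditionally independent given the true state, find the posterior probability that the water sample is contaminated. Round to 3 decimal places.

Posterior P(H) ≈ 0.998

Let H be the event that the water sample is contaminated; start with P(H) = 0.267. P('positive'|H) = 0.739, P('positive'|¬H) = 0.061.
Update on result 1 ('positive'): P(H) ← 0.739·0.2670 / (0.739·0.2670 + 0.061·0.7330) = 0.19731/0.24203 = 0.8153.
Update on result 2 ('positive'): P(H) ← 0.739·0.8153 / (0.739·0.8153 + 0.061·0.1847) = 0.60247/0.61374 = 0.9816.
Update on result 3 ('positive'): P(H) ← 0.739·0.9816 / (0.739·0.9816 + 0.061·0.0184) = 0.72543/0.72655 = 0.9985.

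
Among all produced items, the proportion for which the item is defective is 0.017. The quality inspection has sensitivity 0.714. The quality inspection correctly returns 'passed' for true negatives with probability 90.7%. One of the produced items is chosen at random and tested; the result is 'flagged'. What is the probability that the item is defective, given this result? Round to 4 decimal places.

Write H for 'the item is defective'. Prior odds H:¬H = 0.017/0.983 = 0.017294. For the 'flagged' outcome, the likelihood ratio is 0.714/0.093 = 7.6774.
Posterior odds = 0.017294 × 7.6774 = 0.13277, so P(H|E) = 0.13277/(1+0.13277) = 0.1172.

P(H | E) ≈ 0.1172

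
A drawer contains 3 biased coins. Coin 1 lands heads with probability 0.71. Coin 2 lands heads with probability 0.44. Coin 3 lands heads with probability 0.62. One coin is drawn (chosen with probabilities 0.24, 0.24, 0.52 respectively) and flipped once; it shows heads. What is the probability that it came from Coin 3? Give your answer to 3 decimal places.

Tabulate prior·likelihood by source: [1] prior 0.24, lik 0.71, product 0.1704; [2] prior 0.24, lik 0.44, product 0.1056; [3] prior 0.52, lik 0.62, product 0.3224.
Normalizing constant = 0.59840; the posterior for Coin 3 is its product over the sum, 0.3224/0.59840 = 0.539.

Posterior probability ≈ 0.539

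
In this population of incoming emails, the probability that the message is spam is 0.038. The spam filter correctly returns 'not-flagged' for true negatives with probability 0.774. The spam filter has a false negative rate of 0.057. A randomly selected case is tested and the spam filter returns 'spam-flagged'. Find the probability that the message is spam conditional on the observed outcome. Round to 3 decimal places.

Write H for 'the message is spam'. Prior odds H:¬H = 0.038/0.962 = 0.039501. For the 'spam-flagged' outcome, the likelihood ratio is 0.943/0.226 = 4.1726.
Posterior odds = 0.039501 × 4.1726 = 0.16482, so P(H|E) = 0.16482/(1+0.16482) = 0.141.

P(H | E) ≈ 0.141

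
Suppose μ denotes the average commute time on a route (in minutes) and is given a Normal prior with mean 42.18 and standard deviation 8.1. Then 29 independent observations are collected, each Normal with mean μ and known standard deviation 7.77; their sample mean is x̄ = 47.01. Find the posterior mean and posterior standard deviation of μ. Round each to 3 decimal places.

Posterior mean ≈ 46.861; posterior SD ≈ 1.420

Prior precision 1/τ₀² = 1/8.1² = 0.0152416; data precision n/σ² = 29/7.77² = 0.480348.
Posterior precision = 0.0152416 + 0.480348 = 0.495590, giving posterior SD = 1/√0.495590 = 1.420.
Posterior mean = (0.0152416·42.18 + 0.480348·47.01) / 0.495590 = 46.861.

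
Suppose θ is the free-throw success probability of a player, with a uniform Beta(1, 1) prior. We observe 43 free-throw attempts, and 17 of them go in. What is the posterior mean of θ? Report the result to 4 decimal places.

Posterior mean ≈ 0.4000

The binomial likelihood is conjugate to the Beta prior: with 17 successes and 26 failures, the posterior is Beta(1+17, 1+26) = Beta(18, 27).
Posterior mean = α/(α+β) = 18/45 = 0.4000.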